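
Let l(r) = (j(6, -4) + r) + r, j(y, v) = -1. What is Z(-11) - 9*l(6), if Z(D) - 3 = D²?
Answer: 25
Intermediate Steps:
Z(D) = 3 + D²
l(r) = -1 + 2*r (l(r) = (-1 + r) + r = -1 + 2*r)
Z(-11) - 9*l(6) = (3 + (-11)²) - 9*(-1 + 2*6) = (3 + 121) - 9*(-1 + 12) = 124 - 9*11 = 124 - 99 = 25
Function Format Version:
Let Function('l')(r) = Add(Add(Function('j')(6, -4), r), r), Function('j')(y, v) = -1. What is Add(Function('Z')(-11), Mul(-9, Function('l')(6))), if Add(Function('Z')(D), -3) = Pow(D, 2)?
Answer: 25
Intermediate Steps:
Function('Z')(D) = Add(3, Pow(D, 2))
Function('l')(r) = Add(-1, Mul(2, r)) (Function('l')(r) = Add(Add(-1, r), r) = Add(-1, Mul(2, r)))
Add(Function('Z')(-11), Mul(-9, Function('l')(6))) = Add(Add(3, Pow(-11, 2)), Mul(-9, Add(-1, Mul(2, 6)))) = Add(Add(3, 121), Mul(-9, Add(-1, 12))) = Add(124, Mul(-9, 11)) = Add(124, -99) = 25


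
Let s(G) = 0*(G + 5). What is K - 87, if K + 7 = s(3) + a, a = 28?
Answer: -66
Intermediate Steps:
s(G) = 0 (s(G) = 0*(5 + G) = 0)
K = 21 (K = -7 + (0 + 28) = -7 + 28 = 21)
K - 87 = 21 - 87 = -66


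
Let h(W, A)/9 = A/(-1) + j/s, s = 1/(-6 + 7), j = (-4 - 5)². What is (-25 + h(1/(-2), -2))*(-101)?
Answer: -72922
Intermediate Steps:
j = 81 (j = (-9)² = 81)
s = 1 (s = 1/1 = 1)
h(W, A) = 729 - 9*A (h(W, A) = 9*(A/(-1) + 81/1) = 9*(A*(-1) + 81*1) = 9*(-A + 81) = 9*(81 - A) = 729 - 9*A)
(-25 + h(1/(-2), -2))*(-101) = (-25 + (729 - 9*(-2)))*(-101) = (-25 + (729 + 18))*(-101) = (-25 + 747)*(-101) = 722*(-101) = -72922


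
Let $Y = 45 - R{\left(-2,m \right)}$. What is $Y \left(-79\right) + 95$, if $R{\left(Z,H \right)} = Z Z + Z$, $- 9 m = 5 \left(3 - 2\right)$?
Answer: $-3302$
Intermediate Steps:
$m = - \frac{5}{9}$ ($m = - \frac{5 \left(3 - 2\right)}{9} = - \frac{5 \cdot 1}{9} = \left(- \frac{1}{9}\right) 5 = - \frac{5}{9} \approx -0.55556$)
$R{\left(Z,H \right)} = Z + Z^{2}$ ($R{\left(Z,H \right)} = Z^{2} + Z = Z + Z^{2}$)
$Y = 43$ ($Y = 45 - - 2 \left(1 - 2\right) = 45 - \left(-2\right) \left(-1\right) = 45 - 2 = 43$)
$Y \left(-79\right) + 95 = 43 \left(-79\right) + 95 = -3397 + 95 = -3302$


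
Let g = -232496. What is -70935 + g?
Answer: -303431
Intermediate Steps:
-70935 + g = -70935 - 232496 = -303431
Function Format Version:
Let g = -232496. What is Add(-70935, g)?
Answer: -303431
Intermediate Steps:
Add(-70935, g) = Add(-70935, -232496) = -303431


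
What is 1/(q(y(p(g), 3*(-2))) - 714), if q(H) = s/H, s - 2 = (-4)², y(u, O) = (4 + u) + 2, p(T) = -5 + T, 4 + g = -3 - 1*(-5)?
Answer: -1/732 ≈ -0.0013661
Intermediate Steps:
g = -2 (g = -4 + (-3 - 1*(-5)) = -4 + (-3 + 5) = -4 + 2 = -2)
y(u, O) = 6 + u
s = 18 (s = 2 + (-4)² = 2 + 16 = 18)
q(H) = 18/H
1/(q(y(p(g), 3*(-2))) - 714) = 1/(18/(6 + (-5 - 2)) - 714) = 1/(18/(6 - 7) - 714) = 1/(18/(-1) - 714) = 1/(18*(-1) - 714) = 1/(-18 - 714) = 1/(-732) = -1/732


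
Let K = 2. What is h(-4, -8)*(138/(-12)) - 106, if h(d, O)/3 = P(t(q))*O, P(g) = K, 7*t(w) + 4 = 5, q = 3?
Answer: 446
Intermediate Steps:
t(w) = 1/7 (t(w) = -4/7 + (1/7)*5 = -4/7 + 5/7 = 1/7)
P(g) = 2
h(d, O) = 6*O (h(d, O) = 3*(2*O) = 6*O)
h(-4, -8)*(138/(-12)) - 106 = (6*(-8))*(138/(-12)) - 106 = -6624*(-1)/12 - 106 = -48*(-23/2) - 106 = 552 - 106 = 446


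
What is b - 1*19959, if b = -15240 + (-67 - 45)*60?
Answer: -41919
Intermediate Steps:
b = -21960 (b = -15240 - 112*60 = -15240 - 6720 = -21960)
b - 1*19959 = -21960 - 1*19959 = -21960 - 19959 = -41919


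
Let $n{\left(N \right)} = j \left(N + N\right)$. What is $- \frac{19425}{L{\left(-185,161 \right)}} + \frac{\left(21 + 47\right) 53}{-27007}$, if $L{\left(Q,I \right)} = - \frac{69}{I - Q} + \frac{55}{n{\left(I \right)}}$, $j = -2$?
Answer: $\frac{58447843580968}{857013131} \approx 68200.0$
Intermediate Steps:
$n{\left(N \right)} = - 4 N$ ($n{\left(N \right)} = - 2 \left(N + N\right) = - 2 \cdot 2 N = - 4 N$)
$L{\left(Q,I \right)} = - \frac{69}{I - Q} - \frac{55}{4 I}$ ($L{\left(Q,I \right)} = - \frac{69}{I - Q} + \frac{55}{\left(-4\right) I} = - \frac{69}{I - Q} + 55 \left(- \frac{1}{4 I}\right) = - \frac{69}{I - Q} - \frac{55}{4 I}$)
$- \frac{19425}{L{\left(-185,161 \right)}} + \frac{\left(21 + 47\right) 53}{-27007} = - \frac{19425}{\frac{1}{4} \cdot \frac{1}{161} \frac{1}{161 - -185} \left(\left(-331\right) 161 + 55 \left(-185\right)\right)} + \frac{\left(21 + 47\right) 53}{-27007} = - \frac{19425}{\frac{1}{4} \cdot \frac{1}{161} \frac{1}{161 + 185} \left(-53291 - 10175\right)} + 68 \cdot 53 \left(- \frac{1}{27007}\right) = - \frac{19425}{\frac{1}{4} \cdot \frac{1}{161} \cdot \frac{1}{346} \left(-63466\right)} + 3604 \left(- \frac{1}{27007}\right) = - \frac{19425}{\frac{1}{4} \cdot \frac{1}{161} \cdot \frac{1}{346} \left(-63466\right)} - \frac{3604}{27007} = - \frac{19425}{- \frac{31733}{111412}} - \frac{3604}{27007} = \left(-19425\right) \left(- \frac{111412}{31733}\right) - \frac{3604}{27007} = \frac{2164178100}{31733} - \frac{3604}{27007} = \frac{58447843580968}{857013131}$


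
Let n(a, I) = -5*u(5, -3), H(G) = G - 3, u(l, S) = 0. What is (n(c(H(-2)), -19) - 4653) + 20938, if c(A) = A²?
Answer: 16285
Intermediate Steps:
H(G) = -3 + G
n(a, I) = 0 (n(a, I) = -5*0 = 0)
(n(c(H(-2)), -19) - 4653) + 20938 = (0 - 4653) + 20938 = -4653 + 20938 = 16285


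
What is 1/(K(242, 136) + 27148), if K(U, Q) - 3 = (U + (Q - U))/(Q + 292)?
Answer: 107/2905191 ≈ 3.6831e-5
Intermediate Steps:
K(U, Q) = 3 + Q/(292 + Q) (K(U, Q) = 3 + (U + (Q - U))/(Q + 292) = 3 + Q/(292 + Q))
1/(K(242, 136) + 27148) = 1/(4*(219 + 136)/(292 + 136) + 27148) = 1/(4*355/428 + 27148) = 1/(4*(1/428)*355 + 27148) = 1/(355/107 + 27148) = 1/(2905191/107) = 107/2905191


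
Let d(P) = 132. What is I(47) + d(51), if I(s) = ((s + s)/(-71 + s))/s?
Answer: 1583/12 ≈ 131.92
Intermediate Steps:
I(s) = 2/(-71 + s) (I(s) = ((2*s)/(-71 + s))/s = (2*s/(-71 + s))/s = 2/(-71 + s))
I(47) + d(51) = 2/(-71 + 47) + 132 = 2/(-24) + 132 = 2*(-1/24) + 132 = -1/12 + 132 = 1583/12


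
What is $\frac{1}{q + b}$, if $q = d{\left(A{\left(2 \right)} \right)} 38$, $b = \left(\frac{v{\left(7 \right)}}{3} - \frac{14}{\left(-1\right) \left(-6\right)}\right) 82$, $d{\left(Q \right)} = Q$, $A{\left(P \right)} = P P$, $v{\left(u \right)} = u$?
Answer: $\frac{1}{152} \approx 0.0065789$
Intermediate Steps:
$A{\left(P \right)} = P^{2}$
$b = 0$ ($b = \left(\frac{7}{3} - \frac{14}{\left(-1\right) \left(-6\right)}\right) 82 = \left(7 \cdot \frac{1}{3} - \frac{14}{6}\right) 82 = \left(\frac{7}{3} - \frac{7}{3}\right) 82 = 0 \cdot 82 = 0$)
$q = 152$ ($q = 2^{2} \cdot 38 = 4 \cdot 38 = 152$)
$\frac{1}{q + b} = \frac{1}{152 + 0} = \frac{1}{152}$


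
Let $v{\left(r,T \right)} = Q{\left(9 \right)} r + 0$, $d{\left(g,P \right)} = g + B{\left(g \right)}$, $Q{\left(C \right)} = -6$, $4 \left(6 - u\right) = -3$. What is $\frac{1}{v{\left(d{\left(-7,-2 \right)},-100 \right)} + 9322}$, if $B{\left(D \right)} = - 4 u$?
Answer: $\frac{1}{9526} \approx 0.00010498$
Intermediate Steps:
$u = \frac{27}{4}$ ($u = 6 - - \frac{3}{4} = 6 + \frac{3}{4} = \frac{27}{4} \approx 6.75$)
$B{\left(D \right)} = -27$ ($B{\left(D \right)} = \left(-4\right) \frac{27}{4} = -27$)
$d{\left(g,P \right)} = -27 + g$ ($d{\left(g,P \right)} = g - 27 = -27 + g$)
$v{\left(r,T \right)} = - 6 r$ ($v{\left(r,T \right)} = - 6 r + 0 = - 6 r$)
$\frac{1}{v{\left(d{\left(-7,-2 \right)},-100 \right)} + 9322} = \frac{1}{- 6 \left(-27 - 7\right) + 9322} = \frac{1}{\left(-6\right) \left(-34\right) + 9322} = \frac{1}{204 + 9322} = \frac{1}{9526}$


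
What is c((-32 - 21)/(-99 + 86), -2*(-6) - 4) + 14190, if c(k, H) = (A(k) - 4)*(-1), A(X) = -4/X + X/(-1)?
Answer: 9783151/689 ≈ 14199.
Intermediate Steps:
A(X) = -X - 4/X (A(X) = -4/X + X*(-1) = -4/X - X = -X - 4/X)
c(k, H) = 4 + k + 4/k (c(k, H) = ((-k - 4/k) - 4)*(-1) = (-4 - k - 4/k)*(-1) = 4 + k + 4/k)
c((-32 - 21)/(-99 + 86), -2*(-6) - 4) + 14190 = (4 + (-32 - 21)/(-99 + 86) + 4/(((-32 - 21)/(-99 + 86)))) + 14190 = (4 - 53/(-13) + 4/((-53/(-13)))) + 14190 = (4 - 53*(-1/13) + 4/((-53*(-1/13)))) + 14190 = (4 + 53/13 + 4/(53/13)) + 14190 = (4 + 53/13 + 4*(13/53)) + 14190 = (4 + 53/13 + 52/53) + 14190 = 6241/689 + 14190 = 9783151/689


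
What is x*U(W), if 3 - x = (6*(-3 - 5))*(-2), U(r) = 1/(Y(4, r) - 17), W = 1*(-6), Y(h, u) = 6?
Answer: 93/11 ≈ 8.4545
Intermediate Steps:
W = -6
U(r) = -1/11 (U(r) = 1/(6 - 17) = 1/(-11) = -1/11)
x = -93 (x = 3 - 6*(-3 - 5)*(-2) = 3 - 6*(-8)*(-2) = 3 - (-48)*(-2) = 3 - 1*96 = 3 - 96 = -93)
x*U(W) = -93*(-1/11) = 93/11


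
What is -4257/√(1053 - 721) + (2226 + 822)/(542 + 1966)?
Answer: 254/209 - 4257*√83/166 ≈ -232.42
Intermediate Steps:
-4257/√(1053 - 721) + (2226 + 822)/(542 + 1966) = -4257*√83/166 + 3048/2508 = -4257*√83/166 + 3048*(1/2508) = -4257*√83/166 + 254/209 = 254/209 - 4257*√83/166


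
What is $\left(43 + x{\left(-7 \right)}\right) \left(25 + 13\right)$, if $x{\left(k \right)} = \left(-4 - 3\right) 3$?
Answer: $836$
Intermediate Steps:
$x{\left(k \right)} = -21$ ($x{\left(k \right)} = \left(-7\right) 3 = -21$)
$\left(43 + x{\left(-7 \right)}\right) \left(25 + 13\right) = \left(43 - 21\right) \left(25 + 13\right) = 22 \cdot 38 = 836$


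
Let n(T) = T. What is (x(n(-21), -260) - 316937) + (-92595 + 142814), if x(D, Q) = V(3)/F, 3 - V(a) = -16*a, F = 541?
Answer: -144294387/541 ≈ -2.6672e+5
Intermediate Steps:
V(a) = 3 + 16*a (V(a) = 3 - (-16)*a = 3 + 16*a)
x(D, Q) = 51/541 (x(D, Q) = (3 + 16*3)/541 = (3 + 48)*(1/541) = 51*(1/541) = 51/541)
(x(n(-21), -260) - 316937) + (-92595 + 142814) = (51/541 - 316937) + (-92595 + 142814) = -171462866/541 + 50219 = -144294387/541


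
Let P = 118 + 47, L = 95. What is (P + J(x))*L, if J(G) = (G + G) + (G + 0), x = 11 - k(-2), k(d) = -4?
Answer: 19950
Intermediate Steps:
x = 15 (x = 11 - 1*(-4) = 11 + 4 = 15)
J(G) = 3*G (J(G) = 2*G + G = 3*G)
P = 165
(P + J(x))*L = (165 + 3*15)*95 = (165 + 45)*95 = 210*95 = 19950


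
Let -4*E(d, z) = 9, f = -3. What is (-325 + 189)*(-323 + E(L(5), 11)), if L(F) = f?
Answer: 44234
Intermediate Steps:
L(F) = -3
E(d, z) = -9/4 (E(d, z) = -¼*9 = -9/4)
(-325 + 189)*(-323 + E(L(5), 11)) = (-325 + 189)*(-323 - 9/4) = -136*(-1301/4) = 44234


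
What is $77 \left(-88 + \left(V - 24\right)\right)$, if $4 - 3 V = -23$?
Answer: $-7931$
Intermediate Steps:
$V = 9$ ($V = \frac{4}{3} - - \frac{23}{3} = \frac{4}{3} + \frac{23}{3} = 9$)
$77 \left(-88 + \left(V - 24\right)\right) = 77 \left(-88 + \left(9 - 24\right)\right) = 77 \left(-88 - 15\right) = 77 \left(-103\right) = -7931$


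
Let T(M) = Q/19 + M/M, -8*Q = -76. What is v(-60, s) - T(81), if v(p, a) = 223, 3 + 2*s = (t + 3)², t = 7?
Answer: 443/2 ≈ 221.50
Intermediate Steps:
Q = 19/2 (Q = -⅛*(-76) = 19/2 ≈ 9.5000)
T(M) = 3/2 (T(M) = (19/2)/19 + M/M = (19/2)*(1/19) + 1 = ½ + 1 = 3/2)
s = 97/2 (s = -3/2 + (7 + 3)²/2 = -3/2 + (½)*10² = -3/2 + (½)*100 = -3/2 + 50 = 97/2 ≈ 48.500)
v(-60, s) - T(81) = 223 - 1*3/2 = 223 - 3/2 = 443/2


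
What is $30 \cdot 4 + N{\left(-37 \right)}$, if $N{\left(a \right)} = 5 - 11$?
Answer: $114$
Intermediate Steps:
$N{\left(a \right)} = -6$
$30 \cdot 4 + N{\left(-37 \right)} = 30 \cdot 4 - 6 = 120 - 6 = 114$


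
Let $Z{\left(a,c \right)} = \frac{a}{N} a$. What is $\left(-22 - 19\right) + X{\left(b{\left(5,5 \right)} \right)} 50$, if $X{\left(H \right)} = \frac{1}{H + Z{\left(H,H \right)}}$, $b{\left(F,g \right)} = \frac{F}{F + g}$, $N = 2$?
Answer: $39$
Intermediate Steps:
$Z{\left(a,c \right)} = \frac{a^{2}}{2}$ ($Z{\left(a,c \right)} = \frac{a}{2} a = \frac{a^{2}}{2}$)
$X{\left(H \right)} = \frac{1}{H + \frac{H^{2}}{2}}$
$\left(-22 - 19\right) + X{\left(b{\left(5,5 \right)} \right)} 50 = \left(-22 - 19\right) + \frac{2}{\frac{5}{5 + 5} \left(2 + \frac{5}{5 + 5}\right)} 50 = -41 + \frac{2}{\frac{5}{10} \left(2 + \frac{5}{10}\right)} 50 = -41 + \frac{2}{5 \cdot \frac{1}{10} \left(2 + 5 \cdot \frac{1}{10}\right)} 50 = -41 + \frac{2 \frac{1}{\frac{1}{2}}}{2 + \frac{1}{2}} \cdot 50 = -41 + 2 \cdot 2 \frac{1}{\frac{5}{2}} \cdot 50 = -41 + 2 \cdot 2 \cdot \frac{2}{5} \cdot 50 = -41 + \frac{8}{5} \cdot 50 = -41 + 80 = 39$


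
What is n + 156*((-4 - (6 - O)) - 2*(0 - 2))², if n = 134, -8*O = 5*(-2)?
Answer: 14615/4 ≈ 3653.8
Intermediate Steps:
O = 5/4 (O = -5*(-2)/8 = -⅛*(-10) = 5/4 ≈ 1.2500)
n + 156*((-4 - (6 - O)) - 2*(0 - 2))² = 134 + 156*((-4 - (6 - 1*5/4)) - 2*(0 - 2))² = 134 + 156*((-4 - (6 - 5/4)) - 2*(-2))² = 134 + 156*((-4 - 1*19/4) + 4)² = 134 + 156*((-4 - 19/4) + 4)² = 134 + 156*(-35/4 + 4)² = 134 + 156*(-19/4)² = 134 + 156*(361/16) = 134 + 14079/4 = 14615/4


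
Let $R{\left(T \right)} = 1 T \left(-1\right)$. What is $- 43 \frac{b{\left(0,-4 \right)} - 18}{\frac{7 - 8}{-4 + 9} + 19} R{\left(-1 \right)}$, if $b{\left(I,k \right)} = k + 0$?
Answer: $\frac{2365}{47} \approx 50.319$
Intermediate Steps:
$b{\left(I,k \right)} = k$
$R{\left(T \right)} = - T$ ($R{\left(T \right)} = T \left(-1\right) = - T$)
$- 43 \frac{b{\left(0,-4 \right)} - 18}{\frac{7 - 8}{-4 + 9} + 19} R{\left(-1 \right)} = - 43 \frac{-4 - 18}{\frac{7 - 8}{-4 + 9} + 19} \left(\left(-1\right) \left(-1\right)\right) = - 43 \left(- \frac{22}{- \frac{1}{5} + 19}\right) 1 = - 43 \left(- \frac{22}{\frac{94}{5}}\right) 1 = - 43 \left(\left(-22\right) \frac{5}{94}\right) 1 = \left(-43\right) \left(- \frac{55}{47}\right) 1 = \frac{2365}{47} \cdot 1 = \frac{2365}{47}$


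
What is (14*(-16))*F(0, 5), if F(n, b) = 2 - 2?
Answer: 0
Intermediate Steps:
F(n, b) = 0
(14*(-16))*F(0, 5) = (14*(-16))*0 = -224*0 = 0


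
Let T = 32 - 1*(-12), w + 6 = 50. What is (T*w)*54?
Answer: 104544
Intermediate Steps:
w = 44 (w = -6 + 50 = 44)
T = 44 (T = 32 + 12 = 44)
(T*w)*54 = (44*44)*54 = 1936*54 = 104544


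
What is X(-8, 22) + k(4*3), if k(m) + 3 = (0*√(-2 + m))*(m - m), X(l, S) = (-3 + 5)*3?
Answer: 3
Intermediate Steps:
X(l, S) = 6 (X(l, S) = 2*3 = 6)
k(m) = -3 (k(m) = -3 + (0*√(-2 + m))*(m - m) = -3 + 0*0 = -3 + 0 = -3)
X(-8, 22) + k(4*3) = 6 - 3 = 3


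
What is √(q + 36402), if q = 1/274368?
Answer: √42816600857919/34296 ≈ 190.79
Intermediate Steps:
q = 1/274368 ≈ 3.6447e-6
√(q + 36402) = √(1/274368 + 36402) = √(9987543937/274368) = √42816600857919/34296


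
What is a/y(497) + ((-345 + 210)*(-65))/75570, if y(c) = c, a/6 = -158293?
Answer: -4784590059/2503886 ≈ -1910.9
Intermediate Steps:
a = -949758 (a = 6*(-158293) = -949758)
a/y(497) + ((-345 + 210)*(-65))/75570 = -949758/497 + ((-345 + 210)*(-65))/75570 = -949758*1/497 - 135*(-65)*(1/75570) = -949758/497 + 8775*(1/75570) = -949758/497 + 585/5038 = -4784590059/2503886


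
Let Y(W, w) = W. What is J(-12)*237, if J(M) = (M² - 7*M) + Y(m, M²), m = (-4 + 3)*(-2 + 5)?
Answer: 53325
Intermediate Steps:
m = -3 (m = -1*3 = -3)
J(M) = -3 + M² - 7*M (J(M) = (M² - 7*M) - 3 = -3 + M² - 7*M)
J(-12)*237 = (-3 + (-12)² - 7*(-12))*237 = (-3 + 144 + 84)*237 = 225*237 = 53325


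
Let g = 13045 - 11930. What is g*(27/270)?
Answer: 223/2 ≈ 111.50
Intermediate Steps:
g = 1115
g*(27/270) = 1115*(27/270) = 1115*(27*(1/270)) = 1115*(⅒) = 223/2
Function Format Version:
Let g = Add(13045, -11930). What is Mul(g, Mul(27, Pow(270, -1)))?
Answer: Rational(223, 2) ≈ 111.50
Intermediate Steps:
g = 1115
Mul(g, Mul(27, Pow(270, -1))) = Mul(1115, Mul(27, Pow(270, -1))) = Mul(1115, Mul(27, Rational(1, 270))) = Mul(1115, Rational(1, 10)) = Rational(223, 2)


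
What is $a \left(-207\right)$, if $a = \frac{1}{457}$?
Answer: $- \frac{207}{457} \approx -0.45295$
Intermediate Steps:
$a = \frac{1}{457} \approx 0.0021882$
$a \left(-207\right) = \frac{1}{457} \left(-207\right) = - \frac{207}{457}$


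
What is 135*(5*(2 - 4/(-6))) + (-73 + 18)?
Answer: 1745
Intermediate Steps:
135*(5*(2 - 4/(-6))) + (-73 + 18) = 135*(5*(2 - 4*(-1/6))) - 55 = 135*(5*(2 + 2/3)) - 55 = 135*(5*(8/3)) - 55 = 135*(40/3) - 55 = 1800 - 55 = 1745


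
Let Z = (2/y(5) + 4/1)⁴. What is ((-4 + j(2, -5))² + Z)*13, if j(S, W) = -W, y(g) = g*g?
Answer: 1412239933/390625 ≈ 3615.3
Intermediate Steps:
y(g) = g²
Z = 108243216/390625 (Z = (2/(5²) + 4/1)⁴ = (2/25 + 4*1)⁴ = (2*(1/25) + 4)⁴ = (2/25 + 4)⁴ = (102/25)⁴ = 108243216/390625 ≈ 277.10)
((-4 + j(2, -5))² + Z)*13 = ((-4 - 1*(-5))² + 108243216/390625)*13 = ((-4 + 5)² + 108243216/390625)*13 = (1² + 108243216/390625)*13 = (1 + 108243216/390625)*13 = (108633841/390625)*13 = 1412239933/390625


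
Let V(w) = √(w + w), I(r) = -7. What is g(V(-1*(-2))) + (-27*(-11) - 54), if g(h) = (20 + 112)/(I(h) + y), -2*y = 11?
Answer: 5811/25 ≈ 232.44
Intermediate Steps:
y = -11/2 (y = -½*11 = -11/2 ≈ -5.5000)
V(w) = √2*√w (V(w) = √(2*w) = √2*√w)
g(h) = -264/25 (g(h) = (20 + 112)/(-7 - 11/2) = 132/(-25/2) = 132*(-2/25) = -264/25)
g(V(-1*(-2))) + (-27*(-11) - 54) = -264/25 + (-27*(-11) - 54) = -264/25 + (297 - 54) = -264/25 + 243 = 5811/25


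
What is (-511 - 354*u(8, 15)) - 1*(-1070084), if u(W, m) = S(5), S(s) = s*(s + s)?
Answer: 1051873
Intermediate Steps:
S(s) = 2*s² (S(s) = s*(2*s) = 2*s²)
u(W, m) = 50 (u(W, m) = 2*5² = 2*25 = 50)
(-511 - 354*u(8, 15)) - 1*(-1070084) = (-511 - 354*50) - 1*(-1070084) = (-511 - 17700) + 1070084 = -18211 + 1070084 = 1051873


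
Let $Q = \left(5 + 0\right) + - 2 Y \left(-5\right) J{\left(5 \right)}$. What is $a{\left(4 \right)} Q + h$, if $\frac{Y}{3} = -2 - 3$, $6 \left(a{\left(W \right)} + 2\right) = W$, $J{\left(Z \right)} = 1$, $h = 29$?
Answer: $\frac{667}{3} \approx 222.33$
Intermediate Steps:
$a{\left(W \right)} = -2 + \frac{W}{6}$
$Y = -15$ ($Y = 3 \left(-2 - 3\right) = 3 \left(-5\right) = -15$)
$Q = -145$ ($Q = \left(5 + 0\right) + \left(-2\right) \left(-15\right) \left(-5\right) 1 = 5 + 30 \left(-5\right) 1 = 5 - 150 = -145$)
$a{\left(4 \right)} Q + h = \left(-2 + \frac{1}{6} \cdot 4\right) \left(-145\right) + 29 = \left(-2 + \frac{2}{3}\right) \left(-145\right) + 29 = \left(- \frac{4}{3}\right) \left(-145\right) + 29 = \frac{580}{3} + 29 = \frac{667}{3}$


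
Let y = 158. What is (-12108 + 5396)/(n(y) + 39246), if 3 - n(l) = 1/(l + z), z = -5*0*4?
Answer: -1060496/6201341 ≈ -0.17101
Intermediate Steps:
z = 0 (z = 0*4 = 0)
n(l) = 3 - 1/l (n(l) = 3 - 1/(l + 0) = 3 - 1/l)
(-12108 + 5396)/(n(y) + 39246) = (-12108 + 5396)/((3 - 1/158) + 39246) = -6712/((3 - 1*1/158) + 39246) = -6712/((3 - 1/158) + 39246) = -6712/(473/158 + 39246) = -6712/6201341/158 = -6712*158/6201341 = -1060496/6201341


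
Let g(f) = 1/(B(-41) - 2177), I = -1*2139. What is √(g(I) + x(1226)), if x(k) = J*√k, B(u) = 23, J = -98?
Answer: √(-2154 - 454692168*√1226)/2154 ≈ 58.578*I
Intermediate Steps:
I = -2139
x(k) = -98*√k
g(f) = -1/2154 (g(f) = 1/(23 - 2177) = 1/(-2154) = -1/2154)
√(g(I) + x(1226)) = √(-1/2154 - 98*√1226)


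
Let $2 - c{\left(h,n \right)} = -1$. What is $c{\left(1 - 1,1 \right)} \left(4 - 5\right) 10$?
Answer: $-30$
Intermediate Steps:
$c{\left(h,n \right)} = 3$ ($c{\left(h,n \right)} = 2 - -1 = 2 + 1 = 3$)
$c{\left(1 - 1,1 \right)} \left(4 - 5\right) 10 = 3 \left(4 - 5\right) 10 = 3 \left(\left(-1\right) 10\right) = 3 \left(-10\right) = -30$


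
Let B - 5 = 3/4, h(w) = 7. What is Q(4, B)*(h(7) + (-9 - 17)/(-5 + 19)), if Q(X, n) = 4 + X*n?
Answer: 972/7 ≈ 138.86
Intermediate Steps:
B = 23/4 (B = 5 + 3/4 = 5 + 3*(¼) = 5 + ¾ = 23/4 ≈ 5.7500)
Q(4, B)*(h(7) + (-9 - 17)/(-5 + 19)) = (4 + 4*(23/4))*(7 + (-9 - 17)/(-5 + 19)) = (4 + 23)*(7 - 26/14) = 27*(7 - 26*1/14) = 27*(7 - 13/7) = 27*(36/7) = 972/7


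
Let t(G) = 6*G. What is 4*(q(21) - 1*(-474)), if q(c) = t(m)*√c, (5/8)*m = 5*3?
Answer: 1896 + 576*√21 ≈ 4535.6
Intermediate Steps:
m = 24 (m = 8*(5*3)/5 = (8/5)*15 = 24)
q(c) = 144*√c (q(c) = (6*24)*√c = 144*√c)
4*(q(21) - 1*(-474)) = 4*(144*√21 - 1*(-474)) = 4*(144*√21 + 474) = 4*(474 + 144*√21) = 1896 + 576*√21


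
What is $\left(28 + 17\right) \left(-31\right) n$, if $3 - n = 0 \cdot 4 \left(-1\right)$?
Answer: $-4185$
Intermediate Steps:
$n = 3$ ($n = 3 - 0 \cdot 4 \left(-1\right) = 3 - 0 \left(-1\right) = 3 - 0 = 3 + 0 = 3$)
$\left(28 + 17\right) \left(-31\right) n = \left(28 + 17\right) \left(-31\right) 3 = 45 \left(-31\right) 3 = \left(-1395\right) 3 = -4185$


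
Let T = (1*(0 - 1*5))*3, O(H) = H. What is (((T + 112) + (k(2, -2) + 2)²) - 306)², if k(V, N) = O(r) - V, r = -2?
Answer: 42025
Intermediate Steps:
k(V, N) = -2 - V
T = -15 (T = (1*(0 - 5))*3 = (1*(-5))*3 = -5*3 = -15)
(((T + 112) + (k(2, -2) + 2)²) - 306)² = (((-15 + 112) + ((-2 - 1*2) + 2)²) - 306)² = ((97 + ((-2 - 2) + 2)²) - 306)² = ((97 + (-4 + 2)²) - 306)² = ((97 + (-2)²) - 306)² = ((97 + 4) - 306)² = (101 - 306)² = (-205)² = 42025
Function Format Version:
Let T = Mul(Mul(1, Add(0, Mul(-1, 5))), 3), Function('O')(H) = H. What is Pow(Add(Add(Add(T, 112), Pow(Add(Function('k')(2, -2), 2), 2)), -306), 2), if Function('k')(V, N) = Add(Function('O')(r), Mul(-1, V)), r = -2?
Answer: 42025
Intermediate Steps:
Function('k')(V, N) = Add(-2, Mul(-1, V))
T = -15 (T = Mul(Mul(1, Add(0, -5)), 3) = Mul(Mul(1, -5), 3) = Mul(-5, 3) = -15)
Pow(Add(Add(Add(T, 112), Pow(Add(Function('k')(2, -2), 2), 2)), -306), 2) = Pow(Add(Add(Add(-15, 112), Pow(Add(Add(-2, Mul(-1, 2)), 2), 2)), -306), 2) = Pow(Add(Add(97, Pow(Add(Add(-2, -2), 2), 2)), -306), 2) = Pow(Add(Add(97, Pow(Add(-4, 2), 2)), -306), 2) = Pow(Add(Add(97, Pow(-2, 2)), -306), 2) = Pow(Add(Add(97, 4), -306), 2) = Pow(Add(101, -306), 2) = Pow(-205, 2) = 42025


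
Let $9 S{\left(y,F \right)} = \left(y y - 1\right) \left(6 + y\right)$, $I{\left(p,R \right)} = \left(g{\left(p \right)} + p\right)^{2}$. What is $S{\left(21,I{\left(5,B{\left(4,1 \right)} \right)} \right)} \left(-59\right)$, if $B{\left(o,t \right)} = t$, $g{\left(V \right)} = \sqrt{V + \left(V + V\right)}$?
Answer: $-77880$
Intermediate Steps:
$g{\left(V \right)} = \sqrt{3} \sqrt{V}$ ($g{\left(V \right)} = \sqrt{V + 2 V} = \sqrt{3 V} = \sqrt{3} \sqrt{V}$)
$I{\left(p,R \right)} = \left(p + \sqrt{3} \sqrt{p}\right)^{2}$ ($I{\left(p,R \right)} = \left(\sqrt{3} \sqrt{p} + p\right)^{2} = \left(p + \sqrt{3} \sqrt{p}\right)^{2}$)
$S{\left(y,F \right)} = \frac{\left(-1 + y^{2}\right) \left(6 + y\right)}{9}$ ($S{\left(y,F \right)} = \frac{\left(y y - 1\right) \left(6 + y\right)}{9} = \frac{\left(y^{2} - 1\right) \left(6 + y\right)}{9} = \frac{\left(-1 + y^{2}\right) \left(6 + y\right)}{9}$)
$S{\left(21,I{\left(5,B{\left(4,1 \right)} \right)} \right)} \left(-59\right) = \left(- \frac{2}{3} - \frac{7}{3} + \frac{21^{3}}{9} + \frac{2 \cdot 21^{2}}{3}\right) \left(-59\right) = \left(- \frac{2}{3} - \frac{7}{3} + \frac{1}{9} \cdot 9261 + \frac{2}{3} \cdot 441\right) \left(-59\right) = \left(- \frac{2}{3} - \frac{7}{3} + 1029 + 294\right) \left(-59\right) = 1320 \left(-59\right) = -77880$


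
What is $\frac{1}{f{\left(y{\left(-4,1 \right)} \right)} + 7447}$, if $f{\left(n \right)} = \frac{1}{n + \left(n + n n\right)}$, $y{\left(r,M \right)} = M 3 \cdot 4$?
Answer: $\frac{168}{1251097} \approx 0.00013428$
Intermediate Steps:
$y{\left(r,M \right)} = 12 M$ ($y{\left(r,M \right)} = 3 M 4 = 12 M$)
$f{\left(n \right)} = \frac{1}{n^{2} + 2 n}$ ($f{\left(n \right)} = \frac{1}{n + \left(n + n^{2}\right)} = \frac{1}{n^{2} + 2 n}$)
$\frac{1}{f{\left(y{\left(-4,1 \right)} \right)} + 7447} = \frac{1}{\frac{1}{12 \cdot 1 \left(2 + 12 \cdot 1\right)} + 7447} = \frac{1}{\frac{1}{12 \left(2 + 12\right)} + 7447} = \frac{1}{\frac{1}{12 \cdot 14} + 7447} = \frac{1}{\frac{1}{12} \cdot \frac{1}{14} + 7447} = \frac{1}{\frac{1}{168} + 7447} = \frac{1}{\frac{1251097}{168}} = \frac{168}{1251097}$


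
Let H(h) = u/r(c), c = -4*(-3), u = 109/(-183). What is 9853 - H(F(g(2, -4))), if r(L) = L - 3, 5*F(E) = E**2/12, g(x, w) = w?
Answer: 16228000/1647 ≈ 9853.1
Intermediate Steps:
u = -109/183 (u = 109*(-1/183) = -109/183 ≈ -0.59563)
F(E) = E**2/60 (F(E) = (E**2/12)/5 = E**2/60)
c = 12
r(L) = -3 + L
H(h) = -109/1647 (H(h) = -109/(183*(-3 + 12)) = -109/183/9 = -109/183*1/9 = -109/1647)
9853 - H(F(g(2, -4))) = 9853 - 1*(-109/1647) = 9853 + 109/1647 = 16228000/1647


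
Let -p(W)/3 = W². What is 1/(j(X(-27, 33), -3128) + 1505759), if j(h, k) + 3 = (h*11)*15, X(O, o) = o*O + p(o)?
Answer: 1/819686 ≈ 1.2200e-6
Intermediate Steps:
p(W) = -3*W²
X(O, o) = -3*o² + O*o (X(O, o) = o*O - 3*o² = O*o - 3*o² = -3*o² + O*o)
j(h, k) = -3 + 165*h (j(h, k) = -3 + (h*11)*15 = -3 + (11*h)*15 = -3 + 165*h)
1/(j(X(-27, 33), -3128) + 1505759) = 1/((-3 + 165*(33*(-27 - 3*33))) + 1505759) = 1/((-3 + 165*(33*(-27 - 99))) + 1505759) = 1/((-3 + 165*(33*(-126))) + 1505759) = 1/((-3 + 165*(-4158)) + 1505759) = 1/((-3 - 686070) + 1505759) = 1/(-686073 + 1505759) = 1/819686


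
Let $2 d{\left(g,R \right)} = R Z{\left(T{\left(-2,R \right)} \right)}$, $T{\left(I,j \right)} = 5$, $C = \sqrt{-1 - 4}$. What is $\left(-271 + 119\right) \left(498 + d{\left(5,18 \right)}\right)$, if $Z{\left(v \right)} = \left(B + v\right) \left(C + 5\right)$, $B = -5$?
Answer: $-75696$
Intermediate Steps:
$C = i \sqrt{5}$ ($C = \sqrt{-5} = i \sqrt{5} \approx 2.2361 i$)
$Z{\left(v \right)} = \left(-5 + v\right) \left(5 + i \sqrt{5}\right)$ ($Z{\left(v \right)} = \left(-5 + v\right) \left(i \sqrt{5} + 5\right) = \left(-5 + v\right) \left(5 + i \sqrt{5}\right)$)
$d{\left(g,R \right)} = 0$ ($d{\left(g,R \right)} = \frac{R \left(-25 + 5 \cdot 5 - 5 i \sqrt{5} + i 5 \sqrt{5}\right)}{2} = \frac{R \left(-25 + 25 - 5 i \sqrt{5} + 5 i \sqrt{5}\right)}{2} = \frac{R 0}{2} = \frac{1}{2} \cdot 0 = 0$)
$\left(-271 + 119\right) \left(498 + d{\left(5,18 \right)}\right) = \left(-271 + 119\right) \left(498 + 0\right) = \left(-152\right) 498 = -75696$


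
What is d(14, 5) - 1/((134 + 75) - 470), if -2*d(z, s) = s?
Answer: -1303/522 ≈ -2.4962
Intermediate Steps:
d(z, s) = -s/2
d(14, 5) - 1/((134 + 75) - 470) = -1/2*5 - 1/((134 + 75) - 470) = -5/2 - 1/(209 - 470) = -5/2 - 1/(-261) = -5/2 - 1*(-1/261) = -5/2 + 1/261 = -1303/522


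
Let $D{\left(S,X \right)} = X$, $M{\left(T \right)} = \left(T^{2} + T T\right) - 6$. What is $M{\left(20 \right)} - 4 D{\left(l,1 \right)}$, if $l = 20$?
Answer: $790$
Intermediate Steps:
$M{\left(T \right)} = -6 + 2 T^{2}$ ($M{\left(T \right)} = \left(T^{2} + T^{2}\right) - 6 = 2 T^{2} - 6 = -6 + 2 T^{2}$)
$M{\left(20 \right)} - 4 D{\left(l,1 \right)} = \left(-6 + 2 \cdot 20^{2}\right) - 4 = \left(-6 + 2 \cdot 400\right) - 4 = \left(-6 + 800\right) - 4 = 794 - 4 = 790$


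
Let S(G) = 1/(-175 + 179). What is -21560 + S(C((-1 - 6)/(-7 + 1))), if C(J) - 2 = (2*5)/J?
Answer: -86239/4 ≈ -21560.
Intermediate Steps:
C(J) = 2 + 10/J (C(J) = 2 + (2*5)/J = 2 + 10/J)
S(G) = ¼ (S(G) = 1/4 = ¼)
-21560 + S(C((-1 - 6)/(-7 + 1))) = -21560 + ¼ = -86239/4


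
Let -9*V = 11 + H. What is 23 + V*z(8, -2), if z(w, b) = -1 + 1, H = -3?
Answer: 23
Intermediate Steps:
z(w, b) = 0
V = -8/9 (V = -(11 - 3)/9 = -⅑*8 = -8/9 ≈ -0.88889)
23 + V*z(8, -2) = 23 - 8/9*0 = 23 + 0 = 23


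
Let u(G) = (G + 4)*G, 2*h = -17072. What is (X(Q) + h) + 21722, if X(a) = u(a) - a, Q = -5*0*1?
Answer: 13186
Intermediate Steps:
h = -8536 (h = (½)*(-17072) = -8536)
u(G) = G*(4 + G) (u(G) = (4 + G)*G = G*(4 + G))
Q = 0 (Q = 0*1 = 0)
X(a) = -a + a*(4 + a) (X(a) = a*(4 + a) - a = -a + a*(4 + a))
(X(Q) + h) + 21722 = (0*(3 + 0) - 8536) + 21722 = (0*3 - 8536) + 21722 = (0 - 8536) + 21722 = -8536 + 21722 = 13186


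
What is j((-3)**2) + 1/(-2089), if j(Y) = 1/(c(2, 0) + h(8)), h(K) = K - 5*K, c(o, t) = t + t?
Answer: -2121/66848 ≈ -0.031729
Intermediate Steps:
c(o, t) = 2*t
h(K) = -4*K
j(Y) = -1/32 (j(Y) = 1/(2*0 - 4*8) = 1/(0 - 32) = 1/(-32) = -1/32)
j((-3)**2) + 1/(-2089) = -1/32 + 1/(-2089) = -1/32 - 1/2089 = -2121/66848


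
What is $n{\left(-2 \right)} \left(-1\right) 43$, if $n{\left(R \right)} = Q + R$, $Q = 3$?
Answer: $-43$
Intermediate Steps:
$n{\left(R \right)} = 3 + R$
$n{\left(-2 \right)} \left(-1\right) 43 = \left(3 - 2\right) \left(-1\right) 43 = 1 \left(-1\right) 43 = \left(-1\right) 43 = -43$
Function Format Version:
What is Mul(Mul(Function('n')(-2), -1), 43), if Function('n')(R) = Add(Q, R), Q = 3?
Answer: -43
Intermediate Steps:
Function('n')(R) = Add(3, R)
Mul(Mul(Function('n')(-2), -1), 43) = Mul(Mul(Add(3, -2), -1), 43) = Mul(Mul(1, -1), 43) = Mul(-1, 43) = -43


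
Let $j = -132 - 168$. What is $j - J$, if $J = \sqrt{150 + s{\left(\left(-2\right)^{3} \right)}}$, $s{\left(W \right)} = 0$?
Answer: $-300 - 5 \sqrt{6} \approx -312.25$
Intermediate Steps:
$j = -300$
$J = 5 \sqrt{6}$ ($J = \sqrt{150 + 0} = \sqrt{150} = 5 \sqrt{6} \approx 12.247$)
$j - J = -300 - 5 \sqrt{6}$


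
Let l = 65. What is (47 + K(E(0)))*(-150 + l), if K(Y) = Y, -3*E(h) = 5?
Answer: -11560/3 ≈ -3853.3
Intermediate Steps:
E(h) = -5/3 (E(h) = -1/3*5 = -5/3)
(47 + K(E(0)))*(-150 + l) = (47 - 5/3)*(-150 + 65) = (136/3)*(-85) = -11560/3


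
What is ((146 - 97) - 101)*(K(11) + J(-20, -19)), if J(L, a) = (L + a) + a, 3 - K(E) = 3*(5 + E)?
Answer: 5356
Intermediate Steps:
K(E) = -12 - 3*E (K(E) = 3 - 3*(5 + E) = 3 - (15 + 3*E) = 3 + (-15 - 3*E) = -12 - 3*E)
J(L, a) = L + 2*a
((146 - 97) - 101)*(K(11) + J(-20, -19)) = ((146 - 97) - 101)*((-12 - 3*11) + (-20 + 2*(-19))) = (49 - 101)*((-12 - 33) + (-20 - 38)) = -52*(-45 - 58) = -52*(-103) = 5356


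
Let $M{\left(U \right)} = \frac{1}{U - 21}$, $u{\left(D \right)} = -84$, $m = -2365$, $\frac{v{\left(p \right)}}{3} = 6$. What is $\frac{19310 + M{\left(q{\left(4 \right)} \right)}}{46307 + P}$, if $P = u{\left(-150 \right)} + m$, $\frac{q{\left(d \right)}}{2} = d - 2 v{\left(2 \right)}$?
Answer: $\frac{1641349}{3727930} \approx 0.44028$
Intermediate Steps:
$v{\left(p \right)} = 18$ ($v{\left(p \right)} = 3 \cdot 6 = 18$)
$q{\left(d \right)} = -72 + 2 d$ ($q{\left(d \right)} = 2 \left(d - 36\right) = 2 \left(-36 + d\right) = -72 + 2 d$)
$M{\left(U \right)} = \frac{1}{-21 + U}$
$P = -2449$ ($P = -84 - 2365 = -2449$)
$\frac{19310 + M{\left(q{\left(4 \right)} \right)}}{46307 + P} = \frac{19310 + \frac{1}{-21 + \left(-72 + 2 \cdot 4\right)}}{46307 - 2449} = \frac{19310 + \frac{1}{-21 + \left(-72 + 8\right)}}{43858} = \left(19310 + \frac{1}{-21 - 64}\right) \frac{1}{43858} = \left(19310 + \frac{1}{-85}\right) \frac{1}{43858} = \left(19310 - \frac{1}{85}\right) \frac{1}{43858} = \frac{1641349}{85} \cdot \frac{1}{43858} = \frac{1641349}{3727930}$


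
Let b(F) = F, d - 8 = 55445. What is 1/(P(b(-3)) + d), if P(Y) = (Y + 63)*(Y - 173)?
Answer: 1/44893 ≈ 2.2275e-5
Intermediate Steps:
d = 55453 (d = 8 + 55445 = 55453)
P(Y) = (-173 + Y)*(63 + Y) (P(Y) = (63 + Y)*(-173 + Y) = (-173 + Y)*(63 + Y))
1/(P(b(-3)) + d) = 1/((-10899 + (-3)**2 - 110*(-3)) + 55453) = 1/((-10899 + 9 + 330) + 55453) = 1/(-10560 + 55453) = 1/44893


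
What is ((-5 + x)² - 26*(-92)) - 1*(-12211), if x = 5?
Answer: 14603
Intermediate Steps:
((-5 + x)² - 26*(-92)) - 1*(-12211) = ((-5 + 5)² - 26*(-92)) - 1*(-12211) = (0² + 2392) + 12211 = (0 + 2392) + 12211 = 2392 + 12211 = 14603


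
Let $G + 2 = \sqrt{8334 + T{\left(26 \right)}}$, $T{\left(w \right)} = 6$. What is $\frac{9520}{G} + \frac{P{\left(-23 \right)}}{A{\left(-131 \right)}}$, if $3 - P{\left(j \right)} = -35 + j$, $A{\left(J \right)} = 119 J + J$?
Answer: $\frac{18675019}{8190120} + \frac{1190 \sqrt{2085}}{521} \approx 106.57$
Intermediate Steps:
$A{\left(J \right)} = 120 J$
$P{\left(j \right)} = 38 - j$ ($P{\left(j \right)} = 3 - \left(-35 + j\right) = 38 - j$)
$G = -2 + 2 \sqrt{2085}$ ($G = -2 + \sqrt{8334 + 6} = -2 + \sqrt{8340} = -2 + 2 \sqrt{2085} \approx 89.324$)
$\frac{9520}{G} + \frac{P{\left(-23 \right)}}{A{\left(-131 \right)}} = \frac{9520}{-2 + 2 \sqrt{2085}} + \frac{38 - -23}{120 \left(-131\right)} = \frac{9520}{-2 + 2 \sqrt{2085}} + \frac{38 + 23}{-15720} = \frac{9520}{-2 + 2 \sqrt{2085}} + 61 \left(- \frac{1}{15720}\right) = \frac{9520}{-2 + 2 \sqrt{2085}} - \frac{61}{15720} = - \frac{61}{15720} + \frac{9520}{-2 + 2 \sqrt{2085}}$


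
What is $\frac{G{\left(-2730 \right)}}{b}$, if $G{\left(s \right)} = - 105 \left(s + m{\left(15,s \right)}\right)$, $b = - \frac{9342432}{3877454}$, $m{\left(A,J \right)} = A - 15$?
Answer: $- \frac{30874227475}{259512} \approx -1.1897 \cdot 10^{5}$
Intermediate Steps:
$m{\left(A,J \right)} = -15 + A$ ($m{\left(A,J \right)} = A - 15 = -15 + A$)
$b = - \frac{4671216}{1938727}$ ($b = \left(-9342432\right) \frac{1}{3877454} = - \frac{4671216}{1938727} \approx -2.4094$)
$G{\left(s \right)} = - 105 s$ ($G{\left(s \right)} = - 105 \left(s + \left(-15 + 15\right)\right) = - 105 \left(s + 0\right) = - 105 s$)
$\frac{G{\left(-2730 \right)}}{b} = \frac{\left(-105\right) \left(-2730\right)}{- \frac{4671216}{1938727}} = 286650 \left(- \frac{1938727}{4671216}\right) = - \frac{30874227475}{259512}$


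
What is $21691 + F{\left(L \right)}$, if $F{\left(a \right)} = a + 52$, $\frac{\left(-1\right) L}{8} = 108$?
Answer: $20879$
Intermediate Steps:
$L = -864$ ($L = \left(-8\right) 108 = -864$)
$F{\left(a \right)} = 52 + a$
$21691 + F{\left(L \right)} = 21691 + \left(52 - 864\right) = 21691 - 812 = 20879$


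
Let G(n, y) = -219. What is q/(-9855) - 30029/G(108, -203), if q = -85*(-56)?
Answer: 269309/1971 ≈ 136.64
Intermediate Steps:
q = 4760
q/(-9855) - 30029/G(108, -203) = 4760/(-9855) - 30029/(-219) = 4760*(-1/9855) - 30029*(-1/219) = -952/1971 + 30029/219 = 269309/1971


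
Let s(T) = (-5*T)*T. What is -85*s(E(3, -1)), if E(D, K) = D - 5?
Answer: 1700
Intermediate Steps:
E(D, K) = -5 + D
s(T) = -5*T²
-85*s(E(3, -1)) = -(-425)*(-5 + 3)² = -(-425)*(-2)² = -(-425)*4 = -85*(-20) = 1700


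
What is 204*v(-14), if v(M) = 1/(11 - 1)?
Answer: 102/5 ≈ 20.400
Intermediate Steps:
v(M) = ⅒ (v(M) = 1/10 = ⅒)
204*v(-14) = 204*(⅒) = 102/5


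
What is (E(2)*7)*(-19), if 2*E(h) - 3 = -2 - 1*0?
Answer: -133/2 ≈ -66.500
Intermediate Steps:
E(h) = ½ (E(h) = 3/2 + (-2 - 1*0)/2 = 3/2 + (-2 + 0)/2 = 3/2 + (½)*(-2) = 3/2 - 1 = ½)
(E(2)*7)*(-19) = ((½)*7)*(-19) = (7/2)*(-19) = -133/2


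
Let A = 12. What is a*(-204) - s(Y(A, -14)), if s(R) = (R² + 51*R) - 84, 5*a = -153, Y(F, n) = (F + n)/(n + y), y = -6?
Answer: 632129/100 ≈ 6321.3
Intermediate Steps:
Y(F, n) = (F + n)/(-6 + n) (Y(F, n) = (F + n)/(n - 6) = (F + n)/(-6 + n))
a = -153/5 (a = (⅕)*(-153) = -153/5 ≈ -30.600)
s(R) = -84 + R² + 51*R
a*(-204) - s(Y(A, -14)) = -153/5*(-204) - (-84 + ((12 - 14)/(-6 - 14))² + 51*((12 - 14)/(-6 - 14))) = 31212/5 - (-84 + (-2/(-20))² + 51*(-2/(-20))) = 31212/5 - (-84 + (-1/20*(-2))² + 51*(-1/20*(-2))) = 31212/5 - (-84 + (⅒)² + 51*(⅒)) = 31212/5 - (-84 + 1/100 + 51/10) = 31212/5 - 1*(-7889/100) = 31212/5 + 7889/100 = 632129/100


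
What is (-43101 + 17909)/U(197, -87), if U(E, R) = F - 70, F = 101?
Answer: -25192/31 ≈ -812.65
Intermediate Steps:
U(E, R) = 31 (U(E, R) = 101 - 70 = 31)
(-43101 + 17909)/U(197, -87) = (-43101 + 17909)/31 = -25192*1/31 = -25192/31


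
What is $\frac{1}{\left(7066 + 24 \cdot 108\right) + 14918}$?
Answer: $\frac{1}{24576} \approx 4.069 \cdot 10^{-5}$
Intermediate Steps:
$\frac{1}{\left(7066 + 24 \cdot 108\right) + 14918} = \frac{1}{\left(7066 + 2592\right) + 14918} = \frac{1}{9658 + 14918} = \frac{1}{24576}$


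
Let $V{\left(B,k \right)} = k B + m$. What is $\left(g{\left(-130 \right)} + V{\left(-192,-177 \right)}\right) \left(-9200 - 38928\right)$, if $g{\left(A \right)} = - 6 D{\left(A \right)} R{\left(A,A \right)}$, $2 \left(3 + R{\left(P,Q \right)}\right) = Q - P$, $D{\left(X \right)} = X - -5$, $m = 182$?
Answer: $-1536053248$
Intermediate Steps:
$D{\left(X \right)} = 5 + X$ ($D{\left(X \right)} = X + 5 = 5 + X$)
$R{\left(P,Q \right)} = -3 + \frac{Q}{2} - \frac{P}{2}$ ($R{\left(P,Q \right)} = -3 + \frac{Q - P}{2} = -3 - \left(\frac{P}{2} - \frac{Q}{2}\right) = -3 + \frac{Q}{2} - \frac{P}{2}$)
$V{\left(B,k \right)} = 182 + B k$ ($V{\left(B,k \right)} = k B + 182 = B k + 182 = 182 + B k$)
$g{\left(A \right)} = 90 + 18 A$ ($g{\left(A \right)} = - 6 \left(5 + A\right) \left(-3 + \frac{A}{2} - \frac{A}{2}\right) = \left(-30 - 6 A\right) \left(-3\right) = 90 + 18 A$)
$\left(g{\left(-130 \right)} + V{\left(-192,-177 \right)}\right) \left(-9200 - 38928\right) = \left(\left(90 + 18 \left(-130\right)\right) + \left(182 - -33984\right)\right) \left(-9200 - 38928\right) = \left(\left(90 - 2340\right) + \left(182 + 33984\right)\right) \left(-48128\right) = \left(-2250 + 34166\right) \left(-48128\right) = 31916 \left(-48128\right) = -1536053248$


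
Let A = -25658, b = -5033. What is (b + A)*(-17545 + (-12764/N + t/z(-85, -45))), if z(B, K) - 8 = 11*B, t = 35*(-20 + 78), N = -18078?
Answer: 1504111407295577/2793051 ≈ 5.3852e+8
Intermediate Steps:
t = 2030 (t = 35*58 = 2030)
z(B, K) = 8 + 11*B
(b + A)*(-17545 + (-12764/N + t/z(-85, -45))) = (-5033 - 25658)*(-17545 + (-12764/(-18078) + 2030/(8 + 11*(-85)))) = -30691*(-17545 + (-12764*(-1/18078) + 2030/(8 - 935))) = -30691*(-17545 + (6382/9039 + 2030/(-927))) = -30691*(-17545 + (6382/9039 + 2030*(-1/927))) = -30691*(-17545 + (6382/9039 - 2030/927)) = -30691*(-17545 - 4144352/2793051) = -30691*(-49008224147/2793051) = 1504111407295577/2793051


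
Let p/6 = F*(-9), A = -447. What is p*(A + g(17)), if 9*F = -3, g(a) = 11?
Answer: -7848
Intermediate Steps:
F = -⅓ (F = (⅑)*(-3) = -⅓ ≈ -0.33333)
p = 18 (p = 6*(-⅓*(-9)) = 6*3 = 18)
p*(A + g(17)) = 18*(-447 + 11) = 18*(-436) = -7848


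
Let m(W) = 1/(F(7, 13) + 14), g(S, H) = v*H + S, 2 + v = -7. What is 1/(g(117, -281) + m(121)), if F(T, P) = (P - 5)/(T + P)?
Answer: 72/190517 ≈ 0.00037792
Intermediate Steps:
v = -9 (v = -2 - 7 = -9)
F(T, P) = (-5 + P)/(P + T)
g(S, H) = S - 9*H (g(S, H) = -9*H + S = S - 9*H)
m(W) = 5/72 (m(W) = 1/((-5 + 13)/(13 + 7) + 14) = 1/(8/20 + 14) = 1/((1/20)*8 + 14) = 1/(⅖ + 14) = 1/(72/5) = 5/72)
1/(g(117, -281) + m(121)) = 1/((117 - 9*(-281)) + 5/72) = 1/((117 + 2529) + 5/72) = 1/(2646 + 5/72) = 1/(190517/72) = 72/190517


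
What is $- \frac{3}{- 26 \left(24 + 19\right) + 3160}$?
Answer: $- \frac{3}{2042} \approx -0.0014691$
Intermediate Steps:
$- \frac{3}{- 26 \left(24 + 19\right) + 3160} = - \frac{3}{\left(-26\right) 43 + 3160} = - \frac{3}{-1118 + 3160} = - \frac{3}{2042}$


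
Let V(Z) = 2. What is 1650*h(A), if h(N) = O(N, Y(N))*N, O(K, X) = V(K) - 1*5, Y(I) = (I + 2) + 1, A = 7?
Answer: -34650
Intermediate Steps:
Y(I) = 3 + I (Y(I) = (2 + I) + 1 = 3 + I)
O(K, X) = -3 (O(K, X) = 2 - 1*5 = 2 - 5 = -3)
h(N) = -3*N
1650*h(A) = 1650*(-3*7) = 1650*(-21) = -34650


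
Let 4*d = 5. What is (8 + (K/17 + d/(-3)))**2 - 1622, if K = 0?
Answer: -225287/144 ≈ -1564.5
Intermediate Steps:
d = 5/4 (d = (1/4)*5 = 5/4 ≈ 1.2500)
(8 + (K/17 + d/(-3)))**2 - 1622 = (8 + (0/17 + (5/4)/(-3)))**2 - 1622 = (8 + (0*(1/17) + (5/4)*(-1/3)))**2 - 1622 = (8 + (0 - 5/12))**2 - 1622 = (8 - 5/12)**2 - 1622 = (91/12)**2 - 1622 = 8281/144 - 1622 = -225287/144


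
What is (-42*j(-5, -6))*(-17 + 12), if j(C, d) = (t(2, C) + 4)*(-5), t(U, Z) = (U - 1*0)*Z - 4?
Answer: 10500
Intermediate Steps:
t(U, Z) = -4 + U*Z (t(U, Z) = (U + 0)*Z - 4 = U*Z - 4 = -4 + U*Z)
j(C, d) = -10*C (j(C, d) = ((-4 + 2*C) + 4)*(-5) = (2*C)*(-5) = -10*C)
(-42*j(-5, -6))*(-17 + 12) = (-(-420)*(-5))*(-17 + 12) = -42*50*(-5) = -2100*(-5) = 10500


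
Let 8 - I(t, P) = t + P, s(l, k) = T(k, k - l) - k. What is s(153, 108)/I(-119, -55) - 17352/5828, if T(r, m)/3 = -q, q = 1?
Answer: -951243/265174 ≈ -3.5872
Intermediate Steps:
T(r, m) = -3 (T(r, m) = 3*(-1*1) = 3*(-1) = -3)
s(l, k) = -3 - k
I(t, P) = 8 - P - t (I(t, P) = 8 - (t + P) = 8 - (P + t) = 8 + (-P - t) = 8 - P - t)
s(153, 108)/I(-119, -55) - 17352/5828 = (-3 - 1*108)/(8 - 1*(-55) - 1*(-119)) - 17352/5828 = (-3 - 108)/(8 + 55 + 119) - 17352*1/5828 = -111/182 - 4338/1457 = -951243/265174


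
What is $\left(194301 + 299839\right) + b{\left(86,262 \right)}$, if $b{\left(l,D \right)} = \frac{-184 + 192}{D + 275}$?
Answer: $\frac{265353188}{537} \approx 4.9414 \cdot 10^{5}$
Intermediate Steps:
$b{\left(l,D \right)} = \frac{8}{275 + D}$
$\left(194301 + 299839\right) + b{\left(86,262 \right)} = \left(194301 + 299839\right) + \frac{8}{275 + 262} = 494140 + \frac{8}{537} = \frac{265353188}{537}$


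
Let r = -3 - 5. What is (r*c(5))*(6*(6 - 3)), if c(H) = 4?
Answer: -576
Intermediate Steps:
r = -8
(r*c(5))*(6*(6 - 3)) = (-8*4)*(6*(6 - 3)) = -192*3 = -32*18 = -576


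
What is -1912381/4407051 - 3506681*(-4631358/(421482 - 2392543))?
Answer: -71573575362900634939/8686566351111 ≈ -8.2396e+6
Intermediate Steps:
-1912381/4407051 - 3506681*(-4631358/(421482 - 2392543)) = -1912381*1/4407051 - 3506681/((-1971061*(-1/4631358))) = -1912381/4407051 - 3506681/1971061/4631358 = -1912381/4407051 - 3506681*4631358/1971061 = -1912381/4407051 - 16240695102798/1971061 = -71573575362900634939/8686566351111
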